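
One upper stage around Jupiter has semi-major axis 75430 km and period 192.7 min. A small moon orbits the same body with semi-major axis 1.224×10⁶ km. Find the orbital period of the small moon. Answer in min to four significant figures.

Kepler's third law: T² ∝ a³, so T₂ = T₁ (a₂/a₁)^(3/2).
a₂/a₁ = 16.23, (a₂/a₁)^(3/2) = 65.37.
T₂ = 192.7 × 65.37 = 12600 min.

T₂ ≈ 12600 min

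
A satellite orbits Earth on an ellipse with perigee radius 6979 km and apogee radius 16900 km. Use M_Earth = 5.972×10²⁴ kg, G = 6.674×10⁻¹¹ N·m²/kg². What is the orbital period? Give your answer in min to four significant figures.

μ = GM = 6.674×10⁻¹¹ × 5.972×10²⁴ = 3.986×10¹⁴ m³/s².
Semi-major axis a = (r_p + r_a)/2 = (6979.0 + 16900)/2 = 11940 km = 1.194×10⁷ m.
By Kepler's third law T = 2π√(a³/μ) = 2π × 2.066×10³ = 1.298×10⁴ s.
= 216.4 min.

T ≈ 216.4 min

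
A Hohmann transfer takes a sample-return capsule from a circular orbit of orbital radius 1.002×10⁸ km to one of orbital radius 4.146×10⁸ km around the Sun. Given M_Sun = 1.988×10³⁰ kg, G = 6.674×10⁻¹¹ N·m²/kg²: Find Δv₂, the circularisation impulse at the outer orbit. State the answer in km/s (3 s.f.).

μ = GM = 6.674×10⁻¹¹ × 1.988×10³⁰ = 1.327×10²⁰ m³/s².
r₁ = 1.002×10⁸ km = 1.002×10¹¹ m.
r₂ = 4.146×10⁸ km = 4.146×10¹¹ m.
Transfer ellipse a_t = (r₁ + r₂)/2 = 2.574×10¹¹ m.
At r₁: circular v_c1 = √(μ/r₁) = 36390 m/s; transfer-perihelion v_p = √[μ(2/r₁ − 1/a_t)] = 46180 m/s.
At r₂: circular v_c2 = √(μ/r₂) = 17890 m/s; transfer-aphelion v_a = √[μ(2/r₂ − 1/a_t)] = 11160 m/s.
Δv₂ = v_c2 − v_a = 6728 m/s.
= 6.728 km/s.

Δv ≈ 6.73 km/s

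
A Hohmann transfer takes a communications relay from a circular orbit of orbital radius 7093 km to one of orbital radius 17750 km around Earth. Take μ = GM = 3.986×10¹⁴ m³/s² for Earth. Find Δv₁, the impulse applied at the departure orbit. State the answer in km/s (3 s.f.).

Δv ≈ 1.46 km/s

r₁ = 7093 km = 7.093×10⁶ m.
r₂ = 17750 km = 1.775×10⁷ m.
Transfer ellipse a_t = (r₁ + r₂)/2 = 1.242×10⁷ m.
At r₁: circular v_c1 = √(μ/r₁) = 7496 m/s; transfer-perigee v_p = √[μ(2/r₁ − 1/a_t)] = 8961 m/s.
Δv₁ = v_p − v_c1 = 1465 m/s.
= 1.465 km/s.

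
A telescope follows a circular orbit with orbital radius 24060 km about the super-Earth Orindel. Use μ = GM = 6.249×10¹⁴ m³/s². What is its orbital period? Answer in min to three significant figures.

r = 24060 km = 2.406×10⁷ m.
Kepler's third law: T = 2π√(r³/μ) = 2π√((2.406×10⁷)³ / 6.249×10¹⁴).
r³/μ = 2.229×10⁷ s², so T = 2π × 4.721×10³ = 2.966×10⁴ s.
Converting: 2.966×10⁴ s ÷ 60.00 = 494.4 min.

T ≈ 494 min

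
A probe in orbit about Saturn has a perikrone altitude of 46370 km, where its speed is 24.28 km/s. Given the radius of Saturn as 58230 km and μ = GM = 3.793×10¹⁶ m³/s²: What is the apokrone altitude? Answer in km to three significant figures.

apokrone altitude ≈ 3.96×10⁵ km

r_p = 58230 + 46370 = 1.0460×10⁵ km = 1.046×10⁸ m.
Specific energy ε = v²/2 − μ/r = -6.786×10⁷ J/kg, so a = −μ/(2ε) = 2.795×10⁸ m.
The apsides satisfy r_p + r_a = 2a, so the apokrone radius is 2a − r_p = 4.543×10⁸ m = 4.5434×10⁵ km.
Apokrone altitude = 4.5434×10⁵ − 58230 = 3.9611×10⁵ km.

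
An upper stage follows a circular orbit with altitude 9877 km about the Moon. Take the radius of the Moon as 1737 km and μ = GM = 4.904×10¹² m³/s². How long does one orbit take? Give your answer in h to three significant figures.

r = 1737 + 9877 = 11614 km = 1.1614×10⁷ m.
Kepler's third law: T = 2π√(r³/μ) = 2π√((1.161×10⁷)³ / 4.904×10¹²).
r³/μ = 3.194×10⁸ s², so T = 2π × 1.787×10⁴ = 1.123×10⁵ s.
Converting: 1.123×10⁵ s ÷ 3600 = 31.19 h.

T ≈ 31.2 h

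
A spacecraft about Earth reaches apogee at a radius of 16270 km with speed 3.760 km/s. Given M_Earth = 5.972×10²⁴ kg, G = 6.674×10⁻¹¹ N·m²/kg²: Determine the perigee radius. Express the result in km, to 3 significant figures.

perigee radius ≈ 6600 km

μ = GM = 6.674×10⁻¹¹ × 5.972×10²⁴ = 3.986×10¹⁴ m³/s².
r_a = 1.627×10⁷ m.
Specific energy ε = v²/2 − μ/r = -1.743×10⁷ J/kg, so a = −μ/(2ε) = 1.143×10⁷ m.
The apsides satisfy r_p + r_a = 2a, so the perigee radius is 2a − r_a = 6.599×10⁶ m = 6598.9 km.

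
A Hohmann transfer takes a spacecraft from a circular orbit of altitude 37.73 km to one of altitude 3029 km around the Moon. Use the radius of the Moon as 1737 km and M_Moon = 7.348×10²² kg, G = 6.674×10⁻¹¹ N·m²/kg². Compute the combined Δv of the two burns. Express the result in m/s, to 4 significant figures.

μ = GM = 6.674×10⁻¹¹ × 7.348×10²² = 4.904×10¹² m³/s².
r₁ = 1737 + 37.73 = 1774.7 km = 1.7747×10⁶ m.
r₂ = 1737 + 3029 = 4766.0 km = 4.7660×10⁶ m.
Transfer ellipse a_t = (r₁ + r₂)/2 = 3.270×10⁶ m.
At r₁: circular v_c1 = √(μ/r₁) = 1662 m/s; transfer-perilune v_p = √[μ(2/r₁ − 1/a_t)] = 2007 m/s.
Δv₁ = v_p − v_c1 = 344.4 m/s.
At r₂: circular v_c2 = √(μ/r₂) = 1014 m/s; transfer-apolune v_a = √[μ(2/r₂ − 1/a_t)] = 747.3 m/s.
Δv₂ = v_c2 − v_a = 267.1 m/s.
Total Δv = Δv₁ + Δv₂ = 611.6 m/s.

Δv_total ≈ 611.6 m/s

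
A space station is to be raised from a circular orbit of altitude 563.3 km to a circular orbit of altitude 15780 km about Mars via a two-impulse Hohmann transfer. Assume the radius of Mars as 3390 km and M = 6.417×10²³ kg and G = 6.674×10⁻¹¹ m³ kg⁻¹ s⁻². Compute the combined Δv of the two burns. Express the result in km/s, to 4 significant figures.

μ = GM = 6.674×10⁻¹¹ × 6.417×10²³ = 4.283×10¹³ m³/s².
r₁ = 3390 + 563.3 = 3953.3 km = 3.9533×10⁶ m.
r₂ = 3390 + 15780 = 19170 km = 1.9170×10⁷ m.
Transfer ellipse a_t = (r₁ + r₂)/2 = 1.156×10⁷ m.
At r₁: circular v_c1 = √(μ/r₁) = 3291 m/s; transfer-periapsis v_p = √[μ(2/r₁ − 1/a_t)] = 4238 m/s.
Δv₁ = v_p − v_c1 = 946.8 m/s.
At r₂: circular v_c2 = √(μ/r₂) = 1495 m/s; transfer-apoapsis v_a = √[μ(2/r₂ − 1/a_t)] = 874.0 m/s.
Δv₂ = v_c2 − v_a = 620.7 m/s.
Total Δv = Δv₁ + Δv₂ = 1567 m/s = 1.567 km/s.

Δv_total ≈ 1.567 km/s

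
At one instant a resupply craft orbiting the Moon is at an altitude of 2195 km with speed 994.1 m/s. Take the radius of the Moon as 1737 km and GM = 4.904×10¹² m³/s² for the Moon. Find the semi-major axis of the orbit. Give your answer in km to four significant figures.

r = 1737 + 2195 = 3932.0 km = 3.932×10⁶ m.
Specific orbital energy ε = v²/2 − μ/r = (994.1)²/2 − 4.904×10¹²/3.932×10⁶ = -7.531×10⁵ J/kg.
Since ε = −μ/(2a), a = −μ/(2ε) = 3.256×10⁶ m = 3255.9 km.

a ≈ 3256 km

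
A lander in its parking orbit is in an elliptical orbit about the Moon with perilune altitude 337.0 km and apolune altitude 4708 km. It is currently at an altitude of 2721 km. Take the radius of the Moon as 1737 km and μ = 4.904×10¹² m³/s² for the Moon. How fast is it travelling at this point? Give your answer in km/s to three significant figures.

r_p = 1737 + 337.0 = 2074.0 km = 2.0740×10⁶ m.
r_a = 1737 + 4708 = 6445.0 km = 6.4450×10⁶ m.
r = 1737 + 2721 = 4458.0 km = 4.458×10⁶ m.
Semi-major axis a = (r_p + r_a)/2 = 4259.5 km = 4.260×10⁶ m.
Vis-viva: v² = μ(2/r − 1/a) = 4.904×10¹² × (4.486×10⁻⁷ − 2.348×10⁻⁷) = 1.049×10⁶ m²/s².
v = 1024 m/s = 1.024 km/s.

v ≈ 1.02 km/s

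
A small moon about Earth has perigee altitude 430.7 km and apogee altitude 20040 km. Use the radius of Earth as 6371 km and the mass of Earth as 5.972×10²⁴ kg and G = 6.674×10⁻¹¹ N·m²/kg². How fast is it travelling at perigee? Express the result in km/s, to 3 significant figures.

v ≈ 9.65 km/s

μ = GM = 6.674×10⁻¹¹ × 5.972×10²⁴ = 3.986×10¹⁴ m³/s².
r_p = 6371 + 430.7 = 6801.7 km = 6.8017×10⁶ m.
r_a = 6371 + 20040 = 26411 km = 2.6411×10⁷ m.
Semi-major axis a = (r_p + r_a)/2 = 16606 km = 1.661×10⁷ m.
Vis-viva: v² = μ(2/r − 1/a) = 3.986×10¹⁴ × (2.940×10⁻⁷ − 6.022×10⁻⁸) = 9.320×10⁷ m²/s².
v = 9654 m/s = 9.654 km/s.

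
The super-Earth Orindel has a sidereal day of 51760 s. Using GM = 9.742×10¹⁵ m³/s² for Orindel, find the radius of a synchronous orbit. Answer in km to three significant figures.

r_sync ≈ 87100 km

A synchronous orbit has period T, so by Kepler's third law a = (μT²/4π²)^(1/3).
μT²/4π² = 9.742×10¹⁵ × (5.176×10⁴)² / 39.48 = 6.611×10²³ m³.
a = 8.711×10⁷ m = 87115 km.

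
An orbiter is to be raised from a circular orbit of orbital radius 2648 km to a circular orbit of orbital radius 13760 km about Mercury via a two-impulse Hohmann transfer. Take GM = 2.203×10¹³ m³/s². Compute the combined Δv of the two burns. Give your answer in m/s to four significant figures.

Δv_total ≈ 1398 m/s

r₁ = 2648 km = 2.648×10⁶ m.
r₂ = 13760 km = 1.376×10⁷ m.
Transfer ellipse a_t = (r₁ + r₂)/2 = 8.204×10⁶ m.
At r₁: circular v_c1 = √(μ/r₁) = 2884 m/s; transfer-periherm v_p = √[μ(2/r₁ − 1/a_t)] = 3735 m/s.
Δv₁ = v_p − v_c1 = 851.1 m/s.
At r₂: circular v_c2 = √(μ/r₂) = 1265 m/s; transfer-apoherm v_a = √[μ(2/r₂ − 1/a_t)] = 718.9 m/s.
Δv₂ = v_c2 − v_a = 546.5 m/s.
Total Δv = Δv₁ + Δv₂ = 1398 m/s.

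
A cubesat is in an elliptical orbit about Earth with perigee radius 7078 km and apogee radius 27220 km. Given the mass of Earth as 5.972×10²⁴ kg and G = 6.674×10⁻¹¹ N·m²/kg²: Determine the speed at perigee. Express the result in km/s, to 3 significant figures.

v ≈ 9.45 km/s

μ = GM = 6.674×10⁻¹¹ × 5.972×10²⁴ = 3.986×10¹⁴ m³/s².
Semi-major axis a = (r_p + r_a)/2 = 17149 km = 1.715×10⁷ m.
Vis-viva: v² = μ(2/r − 1/a) = 3.986×10¹⁴ × (2.826×10⁻⁷ − 5.831×10⁻⁸) = 8.938×10⁷ m²/s².
v = 9454 m/s = 9.454 km/s.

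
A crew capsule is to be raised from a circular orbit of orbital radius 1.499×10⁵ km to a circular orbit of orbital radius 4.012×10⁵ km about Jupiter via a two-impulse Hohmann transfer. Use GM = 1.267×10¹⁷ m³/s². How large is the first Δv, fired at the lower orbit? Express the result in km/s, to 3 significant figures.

r₁ = 1.499×10⁵ km = 1.499×10⁸ m.
r₂ = 4.012×10⁵ km = 4.012×10⁸ m.
Transfer ellipse a_t = (r₁ + r₂)/2 = 2.756×10⁸ m.
At r₁: circular v_c1 = √(μ/r₁) = 29070 m/s; transfer-perijove v_p = √[μ(2/r₁ − 1/a_t)] = 35080 m/s.
Δv₁ = v_p − v_c1 = 6008 m/s.
= 6.008 km/s.

Δv ≈ 6.01 km/s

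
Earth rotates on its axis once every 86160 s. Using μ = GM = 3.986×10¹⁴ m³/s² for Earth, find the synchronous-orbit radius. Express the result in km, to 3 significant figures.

r_sync ≈ 42200 km

A synchronous orbit has period T, so by Kepler's third law a = (μT²/4π²)^(1/3).
μT²/4π² = 3.986×10¹⁴ × (8.616×10⁴)² / 39.48 = 7.495×10²² m³.
a = 4.216×10⁷ m = 42163 km.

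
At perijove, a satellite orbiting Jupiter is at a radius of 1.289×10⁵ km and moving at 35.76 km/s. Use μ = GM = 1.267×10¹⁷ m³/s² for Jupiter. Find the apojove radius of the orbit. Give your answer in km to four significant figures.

apojove radius ≈ 2.399×10⁵ km

r_p = 1.289×10⁸ m.
Specific energy ε = v²/2 − μ/r = -3.435×10⁸ J/kg, so a = −μ/(2ε) = 1.844×10⁸ m.
The apsides satisfy r_p + r_a = 2a, so the apojove radius is 2a − r_p = 2.399×10⁸ m = 2.3990×10⁵ km.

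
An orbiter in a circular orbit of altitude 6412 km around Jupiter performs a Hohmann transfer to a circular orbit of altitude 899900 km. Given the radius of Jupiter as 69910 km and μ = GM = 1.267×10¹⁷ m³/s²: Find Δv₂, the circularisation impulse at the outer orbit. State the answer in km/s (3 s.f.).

r₁ = 69910 + 6412 = 76322 km = 7.6322×10⁷ m.
r₂ = 69910 + 899900 = 969810 km = 9.6981×10⁸ m.
Transfer ellipse a_t = (r₁ + r₂)/2 = 5.231×10⁸ m.
At r₁: circular v_c1 = √(μ/r₁) = 40740 m/s; transfer-perijove v_p = √[μ(2/r₁ − 1/a_t)] = 55480 m/s.
At r₂: circular v_c2 = √(μ/r₂) = 11430 m/s; transfer-apojove v_a = √[μ(2/r₂ − 1/a_t)] = 4366 m/s.
Δv₂ = v_c2 − v_a = 7064 m/s.
= 7.064 km/s.

Δv ≈ 7.06 km/s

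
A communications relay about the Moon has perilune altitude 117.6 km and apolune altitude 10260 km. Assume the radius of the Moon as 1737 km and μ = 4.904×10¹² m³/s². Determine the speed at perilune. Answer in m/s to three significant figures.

r_p = 1737 + 117.6 = 1854.6 km = 1.8546×10⁶ m.
r_a = 1737 + 10260 = 11997 km = 1.1997×10⁷ m.
Semi-major axis a = (r_p + r_a)/2 = 6925.8 km = 6.926×10⁶ m.
Vis-viva: v² = μ(2/r − 1/a) = 4.904×10¹² × (1.078×10⁻⁶ − 1.444×10⁻⁷) = 4.580×10⁶ m²/s².
v = 2140 m/s.

v ≈ 2140 m/s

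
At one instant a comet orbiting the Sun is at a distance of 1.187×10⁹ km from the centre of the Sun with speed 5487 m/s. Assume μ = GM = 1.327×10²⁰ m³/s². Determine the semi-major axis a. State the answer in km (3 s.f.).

a ≈ 6.86×10⁸ km

r = 1.187×10¹² m.
Specific orbital energy ε = v²/2 − μ/r = (5487)²/2 − 1.327×10²⁰/1.187×10¹² = -9.674×10⁷ J/kg.
Since ε = −μ/(2a), a = −μ/(2ε) = 6.859×10¹¹ m = 6.8585×10⁸ km.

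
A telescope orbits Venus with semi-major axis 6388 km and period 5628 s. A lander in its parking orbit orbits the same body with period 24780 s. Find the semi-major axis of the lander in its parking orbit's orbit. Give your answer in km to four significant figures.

Kepler's third law: a³ ∝ T², so a₂ = a₁ (T₂/T₁)^(2/3).
T₂/T₁ = 4.403, (T₂/T₁)^(2/3) = 2.686.
a₂ = 6388 × 2.686 = 17160 km.

a₂ ≈ 17160 km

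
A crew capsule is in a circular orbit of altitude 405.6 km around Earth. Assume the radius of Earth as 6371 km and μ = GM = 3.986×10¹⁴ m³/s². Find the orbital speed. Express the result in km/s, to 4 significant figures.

r = 6371 + 405.6 = 6776.6 km = 6.7766×10⁶ m.
For a circular orbit v = √(μ/r) = √(3.986×10¹⁴ / 6.777×10⁶) = √(5.882×10⁷) = 7669 m/s.
That is 7.669 km/s.

v ≈ 7.669 km/s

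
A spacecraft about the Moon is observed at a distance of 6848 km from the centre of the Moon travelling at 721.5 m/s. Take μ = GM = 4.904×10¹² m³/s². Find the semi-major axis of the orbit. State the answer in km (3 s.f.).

a ≈ 5380 km

r = 6.848×10⁶ m.
Specific orbital energy ε = v²/2 − μ/r = (721.5)²/2 − 4.904×10¹²/6.848×10⁶ = -4.558×10⁵ J/kg.
Since ε = −μ/(2a), a = −μ/(2ε) = 5.379×10⁶ m = 5379.1 km.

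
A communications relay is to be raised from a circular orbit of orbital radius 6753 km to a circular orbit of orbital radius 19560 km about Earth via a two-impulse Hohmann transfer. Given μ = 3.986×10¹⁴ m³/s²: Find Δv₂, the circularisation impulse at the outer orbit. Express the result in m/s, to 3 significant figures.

r₁ = 6753 km = 6.753×10⁶ m.
r₂ = 19560 km = 1.956×10⁷ m.
Transfer ellipse a_t = (r₁ + r₂)/2 = 1.316×10⁷ m.
At r₁: circular v_c1 = √(μ/r₁) = 7683 m/s; transfer-perigee v_p = √[μ(2/r₁ − 1/a_t)] = 9368 m/s.
At r₂: circular v_c2 = √(μ/r₂) = 4514 m/s; transfer-apogee v_a = √[μ(2/r₂ − 1/a_t)] = 3234 m/s.
Δv₂ = v_c2 − v_a = 1280 m/s.

Δv ≈ 1280 m/s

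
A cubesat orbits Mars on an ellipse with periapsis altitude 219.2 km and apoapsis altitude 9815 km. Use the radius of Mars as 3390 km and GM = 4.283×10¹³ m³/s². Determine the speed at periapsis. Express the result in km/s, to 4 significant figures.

v ≈ 4.317 km/s

r_p = 3390 + 219.2 = 3609.2 km = 3.6092×10⁶ m.
r_a = 3390 + 9815 = 13205 km = 1.3205×10⁷ m.
Semi-major axis a = (r_p + r_a)/2 = 8407.1 km = 8.407×10⁶ m.
Vis-viva: v² = μ(2/r − 1/a) = 4.283×10¹³ × (5.541×10⁻⁷ − 1.189×10⁻⁷) = 1.864×10⁷ m²/s².
v = 4317 m/s = 4.317 km/s.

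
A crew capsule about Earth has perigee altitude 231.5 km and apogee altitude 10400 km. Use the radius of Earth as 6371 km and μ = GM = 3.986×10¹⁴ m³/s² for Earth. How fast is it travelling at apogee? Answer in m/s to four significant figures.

r_p = 6371 + 231.5 = 6602.5 km = 6.6025×10⁶ m.
r_a = 6371 + 10400 = 16771 km = 1.6771×10⁷ m.
Semi-major axis a = (r_p + r_a)/2 = 11687 km = 1.169×10⁷ m.
Vis-viva: v² = μ(2/r − 1/a) = 3.986×10¹⁴ × (1.193×10⁻⁷ − 8.557×10⁻⁸) = 1.343×10⁷ m²/s².
v = 3664 m/s.

v ≈ 3664 m/s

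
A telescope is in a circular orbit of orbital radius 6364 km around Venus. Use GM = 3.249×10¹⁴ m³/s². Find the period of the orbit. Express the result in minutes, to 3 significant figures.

T ≈ 93.3 minutes

r = 6364 km = 6.364×10⁶ m.
Kepler's third law: T = 2π√(r³/μ) = 2π√((6.364×10⁶)³ / 3.249×10¹⁴).
r³/μ = 7.933×10⁵ s², so T = 2π × 8.907×10² = 5.596×10³ s.
Converting: 5.596×10³ s ÷ 60.00 = 93.27 minutes.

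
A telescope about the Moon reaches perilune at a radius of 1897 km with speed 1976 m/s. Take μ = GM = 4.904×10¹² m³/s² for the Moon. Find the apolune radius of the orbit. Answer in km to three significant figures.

apolune radius ≈ 5850 km

r_p = 1.897×10⁶ m.
Specific energy ε = v²/2 − μ/r = -6.328×10⁵ J/kg, so a = −μ/(2ε) = 3.875×10⁶ m.
The apsides satisfy r_p + r_a = 2a, so the apolune radius is 2a − r_p = 5.852×10⁶ m = 5852.1 km.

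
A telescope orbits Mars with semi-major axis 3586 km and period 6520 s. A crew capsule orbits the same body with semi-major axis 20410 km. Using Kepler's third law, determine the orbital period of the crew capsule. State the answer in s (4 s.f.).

Kepler's third law: T² ∝ a³, so T₂ = T₁ (a₂/a₁)^(3/2).
a₂/a₁ = 5.692, (a₂/a₁)^(3/2) = 13.58.
T₂ = 6520 × 13.58 = 88530 s.

T₂ ≈ 88530 s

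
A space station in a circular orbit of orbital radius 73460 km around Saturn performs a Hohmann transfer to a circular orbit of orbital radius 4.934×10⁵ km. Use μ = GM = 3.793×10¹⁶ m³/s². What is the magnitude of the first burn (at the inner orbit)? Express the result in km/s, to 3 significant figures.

Δv ≈ 7.26 km/s

r₁ = 73460 km = 7.346×10⁷ m.
r₂ = 4.934×10⁵ km = 4.934×10⁸ m.
Transfer ellipse a_t = (r₁ + r₂)/2 = 2.834×10⁸ m.
At r₁: circular v_c1 = √(μ/r₁) = 22720 m/s; transfer-perikrone v_p = √[μ(2/r₁ − 1/a_t)] = 29980 m/s.
Δv₁ = v_p − v_c1 = 7258 m/s.
= 7.258 km/s.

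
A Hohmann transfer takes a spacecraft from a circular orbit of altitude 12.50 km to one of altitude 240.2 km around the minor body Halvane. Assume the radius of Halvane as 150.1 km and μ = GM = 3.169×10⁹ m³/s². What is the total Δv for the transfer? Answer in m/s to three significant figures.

Δv_total ≈ 47.3 m/s

r₁ = 150.1 + 12.50 = 162.60 km = 1.6260×10⁵ m.
r₂ = 150.1 + 240.2 = 390.30 km = 3.9030×10⁵ m.
Transfer ellipse a_t = (r₁ + r₂)/2 = 2.764×10⁵ m.
At r₁: circular v_c1 = √(μ/r₁) = 139.6 m/s; transfer-periapsis v_p = √[μ(2/r₁ − 1/a_t)] = 165.9 m/s.
Δv₁ = v_p − v_c1 = 26.27 m/s.
At r₂: circular v_c2 = √(μ/r₂) = 90.11 m/s; transfer-apoapsis v_a = √[μ(2/r₂ − 1/a_t)] = 69.11 m/s.
Δv₂ = v_c2 − v_a = 21.00 m/s.
Total Δv = Δv₁ + Δv₂ = 47.28 m/s.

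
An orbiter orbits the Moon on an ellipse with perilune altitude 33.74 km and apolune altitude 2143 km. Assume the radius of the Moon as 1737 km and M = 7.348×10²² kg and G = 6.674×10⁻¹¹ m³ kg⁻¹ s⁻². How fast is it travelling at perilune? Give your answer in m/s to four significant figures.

v ≈ 1950 m/s

μ = GM = 6.674×10⁻¹¹ × 7.348×10²² = 4.904×10¹² m³/s².
r_p = 1737 + 33.74 = 1770.7 km = 1.7707×10⁶ m.
r_a = 1737 + 2143 = 3880.0 km = 3.8800×10⁶ m.
Semi-major axis a = (r_p + r_a)/2 = 2825.4 km = 2.825×10⁶ m.
Vis-viva: v² = μ(2/r − 1/a) = 4.904×10¹² × (1.129×10⁻⁶ − 3.539×10⁻⁷) = 3.803×10⁶ m²/s².
v = 1950 m/s.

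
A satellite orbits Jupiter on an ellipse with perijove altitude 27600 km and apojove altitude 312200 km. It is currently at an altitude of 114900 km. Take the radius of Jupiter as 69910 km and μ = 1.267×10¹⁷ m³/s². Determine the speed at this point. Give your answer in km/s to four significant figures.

v ≈ 29.03 km/s

r_p = 69910 + 27600 = 97510 km = 9.7510×10⁷ m.
r_a = 69910 + 312200 = 382110 km = 3.8211×10⁸ m.
r = 69910 + 114900 = 1.8481×10⁵ km = 1.848×10⁸ m.
Semi-major axis a = (r_p + r_a)/2 = 2.3981×10⁵ km = 2.398×10⁸ m.
Vis-viva: v² = μ(2/r − 1/a) = 1.267×10¹⁷ × (1.082×10⁻⁸ − 4.170×10⁻⁹) = 8.428×10⁸ m²/s².
v = 29030 m/s = 29.03 km/s.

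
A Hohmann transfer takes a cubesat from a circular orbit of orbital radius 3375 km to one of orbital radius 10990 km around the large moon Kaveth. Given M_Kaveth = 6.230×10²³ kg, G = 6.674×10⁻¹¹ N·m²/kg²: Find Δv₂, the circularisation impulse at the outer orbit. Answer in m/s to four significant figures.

Δv ≈ 611.8 m/s

μ = GM = 6.674×10⁻¹¹ × 6.230×10²³ = 4.158×10¹³ m³/s².
r₁ = 3375 km = 3.375×10⁶ m.
r₂ = 10990 km = 1.099×10⁷ m.
Transfer ellipse a_t = (r₁ + r₂)/2 = 7.182×10⁶ m.
At r₁: circular v_c1 = √(μ/r₁) = 3510 m/s; transfer-periapsis v_p = √[μ(2/r₁ − 1/a_t)] = 4342 m/s.
At r₂: circular v_c2 = √(μ/r₂) = 1945 m/s; transfer-apoapsis v_a = √[μ(2/r₂ − 1/a_t)] = 1333 m/s.
Δv₂ = v_c2 − v_a = 611.8 m/s.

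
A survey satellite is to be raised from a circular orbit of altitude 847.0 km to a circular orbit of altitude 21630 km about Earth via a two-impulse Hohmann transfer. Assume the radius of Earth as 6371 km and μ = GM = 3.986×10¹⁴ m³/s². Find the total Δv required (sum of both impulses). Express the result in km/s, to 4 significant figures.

r₁ = 6371 + 847.0 = 7218.0 km = 7.2180×10⁶ m.
r₂ = 6371 + 21630 = 28001 km = 2.8001×10⁷ m.
Transfer ellipse a_t = (r₁ + r₂)/2 = 1.761×10⁷ m.
At r₁: circular v_c1 = √(μ/r₁) = 7431 m/s; transfer-perigee v_p = √[μ(2/r₁ − 1/a_t)] = 9371 m/s.
Δv₁ = v_p − v_c1 = 1940 m/s.
At r₂: circular v_c2 = √(μ/r₂) = 3773 m/s; transfer-apogee v_a = √[μ(2/r₂ − 1/a_t)] = 2416 m/s.
Δv₂ = v_c2 − v_a = 1357 m/s.
Total Δv = Δv₁ + Δv₂ = 3297 m/s = 3.297 km/s.

Δv_total ≈ 3.297 km/s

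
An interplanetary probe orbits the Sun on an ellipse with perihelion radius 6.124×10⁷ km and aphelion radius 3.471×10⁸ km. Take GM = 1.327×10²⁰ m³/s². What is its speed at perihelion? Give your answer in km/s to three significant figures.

Semi-major axis a = (r_p + r_a)/2 = 2.0417×10⁸ km = 2.042×10¹¹ m.
Vis-viva: v² = μ(2/r − 1/a) = 1.327×10²⁰ × (3.266×10⁻¹¹ − 4.898×10⁻¹²) = 3.684×10⁹ m²/s².
v = 60690 m/s = 60.69 km/s.

v ≈ 60.7 km/s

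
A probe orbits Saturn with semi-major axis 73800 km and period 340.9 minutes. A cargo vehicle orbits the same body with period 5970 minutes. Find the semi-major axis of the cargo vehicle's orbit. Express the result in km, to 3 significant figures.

Kepler's third law: a³ ∝ T², so a₂ = a₁ (T₂/T₁)^(2/3).
T₂/T₁ = 17.51, (T₂/T₁)^(2/3) = 6.744.
a₂ = 73800 × 6.744 = 4.977×10⁵ km.

a₂ ≈ 4.98×10⁵ km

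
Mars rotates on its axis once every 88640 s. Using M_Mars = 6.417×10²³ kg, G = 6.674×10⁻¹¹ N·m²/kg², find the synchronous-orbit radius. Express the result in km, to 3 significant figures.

μ = GM = 6.674×10⁻¹¹ × 6.417×10²³ = 4.283×10¹³ m³/s².
A synchronous orbit has period T, so by Kepler's third law a = (μT²/4π²)^(1/3).
μT²/4π² = 4.283×10¹³ × (8.864×10⁴)² / 39.48 = 8.524×10²¹ m³.
a = 2.043×10⁷ m = 20427 km.

r_sync ≈ 20400 km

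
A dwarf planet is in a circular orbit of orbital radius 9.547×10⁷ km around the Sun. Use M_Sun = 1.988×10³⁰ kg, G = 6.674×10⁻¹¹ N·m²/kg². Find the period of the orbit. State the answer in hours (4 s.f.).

T ≈ 4470 hours

μ = GM = 6.674×10⁻¹¹ × 1.988×10³⁰ = 1.327×10²⁰ m³/s².
r = 9.547×10⁷ km = 9.547×10¹⁰ m.
Kepler's third law: T = 2π√(r³/μ) = 2π√((9.547×10¹⁰)³ / 1.327×10²⁰).
r³/μ = 6.558×10¹² s², so T = 2π × 2.561×10⁶ = 1.609×10⁷ s.
Converting: 1.609×10⁷ s ÷ 3600 = 4470 hours.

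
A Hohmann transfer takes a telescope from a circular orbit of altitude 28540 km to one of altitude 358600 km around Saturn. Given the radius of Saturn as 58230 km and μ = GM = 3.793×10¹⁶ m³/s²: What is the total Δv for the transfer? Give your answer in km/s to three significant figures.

Δv_total ≈ 9.93 km/s

r₁ = 58230 + 28540 = 86770 km = 8.6770×10⁷ m.
r₂ = 58230 + 358600 = 416830 km = 4.1683×10⁸ m.
Transfer ellipse a_t = (r₁ + r₂)/2 = 2.518×10⁸ m.
At r₁: circular v_c1 = √(μ/r₁) = 20910 m/s; transfer-perikrone v_p = √[μ(2/r₁ − 1/a_t)] = 26900 m/s.
Δv₁ = v_p − v_c1 = 5993 m/s.
At r₂: circular v_c2 = √(μ/r₂) = 9539 m/s; transfer-apokrone v_a = √[μ(2/r₂ − 1/a_t)] = 5600 m/s.
Δv₂ = v_c2 − v_a = 3939 m/s.
Total Δv = Δv₁ + Δv₂ = 9932 m/s = 9.932 km/s.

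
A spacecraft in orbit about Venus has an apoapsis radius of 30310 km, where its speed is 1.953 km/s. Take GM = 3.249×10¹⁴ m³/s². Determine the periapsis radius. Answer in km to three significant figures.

periapsis radius ≈ 6560 km

r_a = 3.031×10⁷ m.
Specific energy ε = v²/2 − μ/r = -8.812×10⁶ J/kg, so a = −μ/(2ε) = 1.843×10⁷ m.
The apsides satisfy r_p + r_a = 2a, so the periapsis radius is 2a − r_a = 6.560×10⁶ m = 6559.6 km.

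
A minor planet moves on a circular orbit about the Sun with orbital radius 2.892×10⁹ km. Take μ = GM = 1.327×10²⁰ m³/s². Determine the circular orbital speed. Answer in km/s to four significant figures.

v ≈ 6.774 km/s

r = 2.892×10⁹ km = 2.892×10¹² m.
For a circular orbit v = √(μ/r) = √(1.327×10²⁰ / 2.892×10¹²) = √(4.589×10⁷) = 6774 m/s.
That is 6.774 km/s.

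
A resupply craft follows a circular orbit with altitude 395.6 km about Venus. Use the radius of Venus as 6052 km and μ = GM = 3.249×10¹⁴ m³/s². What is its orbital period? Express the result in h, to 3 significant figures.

r = 6052 + 395.6 = 6447.6 km = 6.4476×10⁶ m.
Kepler's third law: T = 2π√(r³/μ) = 2π√((6.448×10⁶)³ / 3.249×10¹⁴).
r³/μ = 8.250×10⁵ s², so T = 2π × 9.083×10² = 5.707×10³ s.
Converting: 5.707×10³ s ÷ 3600 = 1.585 h.

T ≈ 1.59 h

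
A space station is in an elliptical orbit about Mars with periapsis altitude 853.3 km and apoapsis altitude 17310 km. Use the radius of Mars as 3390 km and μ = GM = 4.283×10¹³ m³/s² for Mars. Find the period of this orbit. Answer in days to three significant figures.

T ≈ 0.489 days

r_p = 3390 + 853.3 = 4243.3 km = 4.2433×10⁶ m.
r_a = 3390 + 17310 = 20700 km = 2.0700×10⁷ m.
Semi-major axis a = (r_p + r_a)/2 = (4243.3 + 20700)/2 = 12472 km = 1.247×10⁷ m.
By Kepler's third law T = 2π√(a³/μ) = 2π × 6.730×10³ = 4.229×10⁴ s.
= 0.4894 days.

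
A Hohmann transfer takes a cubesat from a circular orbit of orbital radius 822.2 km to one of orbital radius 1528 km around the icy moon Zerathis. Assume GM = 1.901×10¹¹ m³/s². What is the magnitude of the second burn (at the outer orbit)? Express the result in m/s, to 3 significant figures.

Δv ≈ 57.7 m/s

r₁ = 822.2 km = 8.222×10⁵ m.
r₂ = 1528 km = 1.528×10⁶ m.
Transfer ellipse a_t = (r₁ + r₂)/2 = 1.175×10⁶ m.
At r₁: circular v_c1 = √(μ/r₁) = 480.8 m/s; transfer-periapsis v_p = √[μ(2/r₁ − 1/a_t)] = 548.3 m/s.
At r₂: circular v_c2 = √(μ/r₂) = 352.7 m/s; transfer-apoapsis v_a = √[μ(2/r₂ − 1/a_t)] = 295.0 m/s.
Δv₂ = v_c2 − v_a = 57.68 m/s.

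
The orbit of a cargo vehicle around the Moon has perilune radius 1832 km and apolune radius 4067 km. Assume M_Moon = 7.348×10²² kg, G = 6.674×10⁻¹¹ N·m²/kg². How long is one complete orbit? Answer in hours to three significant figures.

μ = GM = 6.674×10⁻¹¹ × 7.348×10²² = 4.904×10¹² m³/s².
Semi-major axis a = (r_p + r_a)/2 = (1832.0 + 4067.0)/2 = 2949.5 km = 2.950×10⁶ m.
By Kepler's third law T = 2π√(a³/μ) = 2π × 2.287×10³ = 1.437×10⁴ s.
= 3.992 hours.

T ≈ 3.99 hours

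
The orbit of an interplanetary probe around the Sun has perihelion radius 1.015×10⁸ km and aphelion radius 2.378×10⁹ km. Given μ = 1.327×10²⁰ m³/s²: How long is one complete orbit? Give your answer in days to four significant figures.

T ≈ 8714 days

Semi-major axis a = (r_p + r_a)/2 = (1.0150×10⁸ + 2.3780×10⁹)/2 = 1.2398×10⁹ km = 1.240×10¹² m.
By Kepler's third law T = 2π√(a³/μ) = 2π × 1.198×10⁸ = 7.529×10⁸ s.
= 8714 days.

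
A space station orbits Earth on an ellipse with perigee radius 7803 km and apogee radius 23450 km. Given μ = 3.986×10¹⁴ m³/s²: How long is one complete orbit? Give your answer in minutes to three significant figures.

Semi-major axis a = (r_p + r_a)/2 = (7803.0 + 23450)/2 = 15626 km = 1.563×10⁷ m.
By Kepler's third law T = 2π√(a³/μ) = 2π × 3.094×10³ = 1.944×10⁴ s.
= 324.0 minutes.

T ≈ 324 minutes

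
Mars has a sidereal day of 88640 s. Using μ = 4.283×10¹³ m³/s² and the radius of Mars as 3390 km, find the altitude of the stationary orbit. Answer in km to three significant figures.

h_sync ≈ 17000 km

A synchronous orbit has period T, so by Kepler's third law a = (μT²/4π²)^(1/3).
μT²/4π² = 4.283×10¹³ × (8.864×10⁴)² / 39.48 = 8.524×10²¹ m³.
a = 2.043×10⁷ m = 20428 km.
Altitude h = a − R = 20428 − 3390 = 17038 km.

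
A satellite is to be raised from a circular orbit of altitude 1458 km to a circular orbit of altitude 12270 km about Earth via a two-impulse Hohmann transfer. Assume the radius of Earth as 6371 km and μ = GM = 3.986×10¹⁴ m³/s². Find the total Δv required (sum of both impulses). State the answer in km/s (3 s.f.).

Δv_total ≈ 2.40 km/s

r₁ = 6371 + 1458 = 7829.0 km = 7.8290×10⁶ m.
r₂ = 6371 + 12270 = 18641 km = 1.8641×10⁷ m.
Transfer ellipse a_t = (r₁ + r₂)/2 = 1.324×10⁷ m.
At r₁: circular v_c1 = √(μ/r₁) = 7135 m/s; transfer-perigee v_p = √[μ(2/r₁ − 1/a_t)] = 8468 m/s.
Δv₁ = v_p − v_c1 = 1333 m/s.
At r₂: circular v_c2 = √(μ/r₂) = 4624 m/s; transfer-apogee v_a = √[μ(2/r₂ − 1/a_t)] = 3557 m/s.
Δv₂ = v_c2 − v_a = 1068 m/s.
Total Δv = Δv₁ + Δv₂ = 2400 m/s = 2.400 km/s.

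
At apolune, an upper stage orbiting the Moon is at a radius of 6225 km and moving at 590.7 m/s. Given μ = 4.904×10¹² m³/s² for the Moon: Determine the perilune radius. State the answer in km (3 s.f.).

perilune radius ≈ 1770 km

r_a = 6.225×10⁶ m.
Specific energy ε = v²/2 − μ/r = -6.133×10⁵ J/kg, so a = −μ/(2ε) = 3.998×10⁶ m.
The apsides satisfy r_p + r_a = 2a, so the perilune radius is 2a − r_a = 1.771×10⁶ m = 1770.7 km.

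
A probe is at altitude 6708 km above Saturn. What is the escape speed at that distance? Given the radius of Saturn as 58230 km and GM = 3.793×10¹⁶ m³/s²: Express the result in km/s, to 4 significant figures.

r = 58230 + 6708 = 64938 km = 6.4938×10⁷ m.
Escape speed v_esc = √(2μ/r) = √(2 × 3.793×10¹⁶ / 6.494×10⁷) = √(1.168×10⁹) = 34180 m/s.
= 34.18 km/s.

v_esc ≈ 34.18 km/s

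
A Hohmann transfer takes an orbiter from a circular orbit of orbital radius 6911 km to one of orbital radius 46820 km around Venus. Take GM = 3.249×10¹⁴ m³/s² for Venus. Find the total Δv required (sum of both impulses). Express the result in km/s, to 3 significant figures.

r₁ = 6911 km = 6.911×10⁶ m.
r₂ = 46820 km = 4.682×10⁷ m.
Transfer ellipse a_t = (r₁ + r₂)/2 = 2.687×10⁷ m.
At r₁: circular v_c1 = √(μ/r₁) = 6857 m/s; transfer-periapsis v_p = √[μ(2/r₁ − 1/a_t)] = 9052 m/s.
Δv₁ = v_p − v_c1 = 2195 m/s.
At r₂: circular v_c2 = √(μ/r₂) = 2634 m/s; transfer-apoapsis v_a = √[μ(2/r₂ − 1/a_t)] = 1336 m/s.
Δv₂ = v_c2 − v_a = 1298 m/s.
Total Δv = Δv₁ + Δv₂ = 3493 m/s = 3.493 km/s.

Δv_total ≈ 3.49 km/s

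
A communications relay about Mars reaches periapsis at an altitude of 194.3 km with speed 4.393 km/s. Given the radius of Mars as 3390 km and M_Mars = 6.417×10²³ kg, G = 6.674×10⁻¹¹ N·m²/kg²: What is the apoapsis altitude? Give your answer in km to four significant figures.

μ = GM = 6.674×10⁻¹¹ × 6.417×10²³ = 4.283×10¹³ m³/s².
r_p = 3390 + 194.3 = 3584.3 km = 3.584×10⁶ m.
Specific energy ε = v²/2 − μ/r = -2.299×10⁶ J/kg, so a = −μ/(2ε) = 9.313×10⁶ m.
The apsides satisfy r_p + r_a = 2a, so the apoapsis radius is 2a − r_p = 1.504×10⁷ m = 15042 km.
Apoapsis altitude = 15042 − 3390 = 11652 km.

apoapsis altitude ≈ 11650 km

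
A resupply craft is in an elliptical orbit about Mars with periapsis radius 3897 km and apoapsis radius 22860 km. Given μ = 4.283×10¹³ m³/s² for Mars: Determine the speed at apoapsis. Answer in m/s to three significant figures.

v ≈ 739 m/s

Semi-major axis a = (r_p + r_a)/2 = 13378 km = 1.338×10⁷ m.
Vis-viva: v² = μ(2/r − 1/a) = 4.283×10¹³ × (8.749×10⁻⁸ − 7.475×10⁻⁸) = 5.458×10⁵ m²/s².
v = 738.7 m/s.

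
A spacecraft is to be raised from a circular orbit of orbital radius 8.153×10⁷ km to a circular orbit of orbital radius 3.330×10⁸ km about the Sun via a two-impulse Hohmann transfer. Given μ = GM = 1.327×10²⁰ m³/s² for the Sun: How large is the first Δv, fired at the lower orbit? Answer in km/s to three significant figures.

Δv ≈ 10.8 km/s

r₁ = 8.153×10⁷ km = 8.153×10¹⁰ m.
r₂ = 3.330×10⁸ km = 3.330×10¹¹ m.
Transfer ellipse a_t = (r₁ + r₂)/2 = 2.073×10¹¹ m.
At r₁: circular v_c1 = √(μ/r₁) = 40340 m/s; transfer-perihelion v_p = √[μ(2/r₁ − 1/a_t)] = 51140 m/s.
Δv₁ = v_p − v_c1 = 10790 m/s.
= 10.79 km/s.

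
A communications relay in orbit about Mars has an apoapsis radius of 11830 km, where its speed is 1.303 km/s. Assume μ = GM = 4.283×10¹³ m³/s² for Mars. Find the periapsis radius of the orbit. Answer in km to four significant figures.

r_a = 1.183×10⁷ m.
Specific energy ε = v²/2 − μ/r = -2.772×10⁶ J/kg, so a = −μ/(2ε) = 7.727×10⁶ m.
The apsides satisfy r_p + r_a = 2a, so the periapsis radius is 2a − r_a = 3.623×10⁶ m = 3623.4 km.

periapsis radius ≈ 3623 km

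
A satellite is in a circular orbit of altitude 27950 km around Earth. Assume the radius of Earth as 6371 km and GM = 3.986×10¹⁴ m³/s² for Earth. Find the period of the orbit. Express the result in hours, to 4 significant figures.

r = 6371 + 27950 = 34321 km = 3.4321×10⁷ m.
Kepler's third law: T = 2π√(r³/μ) = 2π√((3.432×10⁷)³ / 3.986×10¹⁴).
r³/μ = 1.014×10⁸ s², so T = 2π × 1.007×10⁴ = 6.328×10⁴ s.
Converting: 6.328×10⁴ s ÷ 3600 = 17.58 hours.

T ≈ 17.58 hours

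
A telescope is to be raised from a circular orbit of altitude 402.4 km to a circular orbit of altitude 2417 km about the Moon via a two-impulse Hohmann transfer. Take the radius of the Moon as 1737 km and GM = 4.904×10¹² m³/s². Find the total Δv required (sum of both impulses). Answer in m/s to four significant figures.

Δv_total ≈ 416.2 m/s

r₁ = 1737 + 402.4 = 2139.4 km = 2.1394×10⁶ m.
r₂ = 1737 + 2417 = 4154.0 km = 4.1540×10⁶ m.
Transfer ellipse a_t = (r₁ + r₂)/2 = 3.147×10⁶ m.
At r₁: circular v_c1 = √(μ/r₁) = 1514 m/s; transfer-perilune v_p = √[μ(2/r₁ − 1/a_t)] = 1740 m/s.
Δv₁ = v_p − v_c1 = 225.5 m/s.
At r₂: circular v_c2 = √(μ/r₂) = 1087 m/s; transfer-apolune v_a = √[μ(2/r₂ − 1/a_t)] = 895.9 m/s.
Δv₂ = v_c2 − v_a = 190.6 m/s.
Total Δv = Δv₁ + Δv₂ = 416.2 m/s.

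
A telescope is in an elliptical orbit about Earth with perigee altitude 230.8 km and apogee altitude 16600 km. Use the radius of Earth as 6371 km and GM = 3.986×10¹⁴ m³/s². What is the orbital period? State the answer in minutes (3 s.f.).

T ≈ 298 minutes

r_p = 6371 + 230.8 = 6601.8 km = 6.6018×10⁶ m.
r_a = 6371 + 16600 = 22971 km = 2.2971×10⁷ m.
Semi-major axis a = (r_p + r_a)/2 = (6601.8 + 22971)/2 = 14786 km = 1.479×10⁷ m.
By Kepler's third law T = 2π√(a³/μ) = 2π × 2.848×10³ = 1.789×10⁴ s.
= 298.2 minutes.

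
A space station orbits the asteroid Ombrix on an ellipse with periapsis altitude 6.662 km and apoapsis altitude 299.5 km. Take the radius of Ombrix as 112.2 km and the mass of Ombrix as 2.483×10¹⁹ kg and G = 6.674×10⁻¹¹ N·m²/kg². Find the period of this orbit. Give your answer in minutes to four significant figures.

T ≈ 351.5 minutes

μ = GM = 6.674×10⁻¹¹ × 2.483×10¹⁹ = 1.657×10⁹ m³/s².
r_p = 112.2 + 6.662 = 118.86 km = 1.1886×10⁵ m.
r_a = 112.2 + 299.5 = 411.70 km = 4.1170×10⁵ m.
Semi-major axis a = (r_p + r_a)/2 = (118.86 + 411.70)/2 = 265.28 km = 2.653×10⁵ m.
By Kepler's third law T = 2π√(a³/μ) = 2π × 3.356×10³ = 2.109×10⁴ s.
= 351.5 minutes.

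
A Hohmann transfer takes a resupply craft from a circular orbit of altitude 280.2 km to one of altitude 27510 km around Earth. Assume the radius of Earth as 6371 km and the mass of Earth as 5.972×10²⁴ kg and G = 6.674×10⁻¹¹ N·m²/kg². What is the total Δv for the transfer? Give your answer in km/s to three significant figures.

μ = GM = 6.674×10⁻¹¹ × 5.972×10²⁴ = 3.986×10¹⁴ m³/s².
r₁ = 6371 + 280.2 = 6651.2 km = 6.6512×10⁶ m.
r₂ = 6371 + 27510 = 33881 km = 3.3881×10⁷ m.
Transfer ellipse a_t = (r₁ + r₂)/2 = 2.027×10⁷ m.
At r₁: circular v_c1 = √(μ/r₁) = 7741 m/s; transfer-perigee v_p = √[μ(2/r₁ − 1/a_t)] = 10010 m/s.
Δv₁ = v_p − v_c1 = 2268 m/s.
At r₂: circular v_c2 = √(μ/r₂) = 3430 m/s; transfer-apogee v_a = √[μ(2/r₂ − 1/a_t)] = 1965 m/s.
Δv₂ = v_c2 − v_a = 1465 m/s.
Total Δv = Δv₁ + Δv₂ = 3733 m/s = 3.733 km/s.

Δv_total ≈ 3.73 km/s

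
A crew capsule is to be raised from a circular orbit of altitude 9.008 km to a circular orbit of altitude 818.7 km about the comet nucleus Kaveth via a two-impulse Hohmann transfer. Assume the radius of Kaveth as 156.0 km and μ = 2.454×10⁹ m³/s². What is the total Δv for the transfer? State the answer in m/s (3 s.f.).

Δv_total ≈ 60.7 m/s

r₁ = 156.0 + 9.008 = 165.01 km = 1.6501×10⁵ m.
r₂ = 156.0 + 818.7 = 974.70 km = 9.7470×10⁵ m.
Transfer ellipse a_t = (r₁ + r₂)/2 = 5.699×10⁵ m.
At r₁: circular v_c1 = √(μ/r₁) = 122.0 m/s; transfer-periapsis v_p = √[μ(2/r₁ − 1/a_t)] = 159.5 m/s.
Δv₁ = v_p − v_c1 = 37.54 m/s.
At r₂: circular v_c2 = √(μ/r₂) = 50.18 m/s; transfer-apoapsis v_a = √[μ(2/r₂ − 1/a_t)] = 27.00 m/s.
Δv₂ = v_c2 − v_a = 23.18 m/s.
Total Δv = Δv₁ + Δv₂ = 60.72 m/s.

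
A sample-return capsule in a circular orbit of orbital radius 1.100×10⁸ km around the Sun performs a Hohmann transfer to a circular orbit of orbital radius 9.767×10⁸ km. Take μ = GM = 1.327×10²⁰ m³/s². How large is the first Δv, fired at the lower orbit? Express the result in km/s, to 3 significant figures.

r₁ = 1.100×10⁸ km = 1.100×10¹¹ m.
r₂ = 9.767×10⁸ km = 9.767×10¹¹ m.
Transfer ellipse a_t = (r₁ + r₂)/2 = 5.434×10¹¹ m.
At r₁: circular v_c1 = √(μ/r₁) = 34730 m/s; transfer-perihelion v_p = √[μ(2/r₁ − 1/a_t)] = 46570 m/s.
Δv₁ = v_p − v_c1 = 11830 m/s.
= 11.83 km/s.

Δv ≈ 11.8 km/s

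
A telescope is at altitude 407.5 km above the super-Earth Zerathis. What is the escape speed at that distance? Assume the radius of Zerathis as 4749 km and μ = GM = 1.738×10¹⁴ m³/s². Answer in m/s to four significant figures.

v_esc ≈ 8210 m/s

r = 4749 + 407.5 = 5156.5 km = 5.1565×10⁶ m.
Escape speed v_esc = √(2μ/r) = √(2 × 1.738×10¹⁴ / 5.156×10⁶) = √(6.741×10⁷) = 8210 m/s.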